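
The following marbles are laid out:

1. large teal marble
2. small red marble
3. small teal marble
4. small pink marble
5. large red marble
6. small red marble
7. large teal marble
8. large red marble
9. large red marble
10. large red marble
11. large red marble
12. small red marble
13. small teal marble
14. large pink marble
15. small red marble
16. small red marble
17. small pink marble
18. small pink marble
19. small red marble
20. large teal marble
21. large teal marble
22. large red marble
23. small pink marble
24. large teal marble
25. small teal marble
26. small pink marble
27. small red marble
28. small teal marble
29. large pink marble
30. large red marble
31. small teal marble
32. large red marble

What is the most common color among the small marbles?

Counts by color (restricted to small marbles): red 7, teal 5, pink 5.
The maximum is 7, held uniquely by red.

red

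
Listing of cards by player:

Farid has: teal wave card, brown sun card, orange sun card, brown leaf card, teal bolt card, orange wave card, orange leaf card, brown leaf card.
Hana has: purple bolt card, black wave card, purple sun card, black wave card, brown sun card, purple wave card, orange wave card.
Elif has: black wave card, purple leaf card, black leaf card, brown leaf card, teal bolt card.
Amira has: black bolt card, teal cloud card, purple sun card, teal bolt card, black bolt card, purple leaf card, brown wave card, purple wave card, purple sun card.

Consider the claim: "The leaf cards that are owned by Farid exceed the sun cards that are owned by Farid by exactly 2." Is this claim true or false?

Count of leaf cards owned by Farid: 3.
Count of sun cards owned by Farid: 2.
The claim requires 3 − 2 (= 1) to equal 2, which does not hold.

False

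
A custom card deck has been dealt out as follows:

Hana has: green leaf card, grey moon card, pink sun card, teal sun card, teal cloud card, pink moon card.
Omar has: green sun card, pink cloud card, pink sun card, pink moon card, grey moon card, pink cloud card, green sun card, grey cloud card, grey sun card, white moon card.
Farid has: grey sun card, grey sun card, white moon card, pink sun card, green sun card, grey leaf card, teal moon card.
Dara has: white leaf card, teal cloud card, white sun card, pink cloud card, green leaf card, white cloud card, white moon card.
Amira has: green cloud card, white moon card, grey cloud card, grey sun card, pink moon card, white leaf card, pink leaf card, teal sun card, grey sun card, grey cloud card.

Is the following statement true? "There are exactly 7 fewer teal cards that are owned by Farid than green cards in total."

False

|teal cards owned by Farid| = 1.
|green cards| = 6.
The claim requires 6 − 1 (= 5) to equal 7, which does not hold.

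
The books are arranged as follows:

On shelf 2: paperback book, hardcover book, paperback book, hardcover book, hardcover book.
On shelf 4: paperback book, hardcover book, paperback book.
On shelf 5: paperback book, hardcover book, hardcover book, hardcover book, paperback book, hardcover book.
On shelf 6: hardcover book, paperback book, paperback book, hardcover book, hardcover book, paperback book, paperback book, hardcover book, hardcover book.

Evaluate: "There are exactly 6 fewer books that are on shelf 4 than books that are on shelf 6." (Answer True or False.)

|books on shelf 4| = 3.
|books on shelf 6| = 9.
The claim requires 9 − 3 (= 6) to equal 6, which holds.

True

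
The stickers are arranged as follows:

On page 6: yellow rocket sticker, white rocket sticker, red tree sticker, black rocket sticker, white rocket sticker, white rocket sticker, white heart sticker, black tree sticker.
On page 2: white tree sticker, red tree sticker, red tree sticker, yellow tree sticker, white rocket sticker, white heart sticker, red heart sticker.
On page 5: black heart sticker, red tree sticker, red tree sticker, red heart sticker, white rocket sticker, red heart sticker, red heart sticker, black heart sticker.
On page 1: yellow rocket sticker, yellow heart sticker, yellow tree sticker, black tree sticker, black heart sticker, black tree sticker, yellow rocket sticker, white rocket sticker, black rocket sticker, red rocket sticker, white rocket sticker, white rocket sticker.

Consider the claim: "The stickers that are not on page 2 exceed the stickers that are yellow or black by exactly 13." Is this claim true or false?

|stickers that are not on page 2| = 28.
|stickers that are yellow or black| = 14.
The claim requires 28 − 14 (= 14) to equal 13, which does not hold.

False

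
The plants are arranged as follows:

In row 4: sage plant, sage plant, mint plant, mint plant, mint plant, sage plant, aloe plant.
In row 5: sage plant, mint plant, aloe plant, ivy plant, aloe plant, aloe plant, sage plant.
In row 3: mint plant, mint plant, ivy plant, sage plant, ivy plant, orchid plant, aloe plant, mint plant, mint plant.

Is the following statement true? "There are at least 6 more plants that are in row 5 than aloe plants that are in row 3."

plants in row 5: 7.
aloe plants in row 3: 1.
The claim requires 7 − 1 = 6 ≥ 6, which holds.

True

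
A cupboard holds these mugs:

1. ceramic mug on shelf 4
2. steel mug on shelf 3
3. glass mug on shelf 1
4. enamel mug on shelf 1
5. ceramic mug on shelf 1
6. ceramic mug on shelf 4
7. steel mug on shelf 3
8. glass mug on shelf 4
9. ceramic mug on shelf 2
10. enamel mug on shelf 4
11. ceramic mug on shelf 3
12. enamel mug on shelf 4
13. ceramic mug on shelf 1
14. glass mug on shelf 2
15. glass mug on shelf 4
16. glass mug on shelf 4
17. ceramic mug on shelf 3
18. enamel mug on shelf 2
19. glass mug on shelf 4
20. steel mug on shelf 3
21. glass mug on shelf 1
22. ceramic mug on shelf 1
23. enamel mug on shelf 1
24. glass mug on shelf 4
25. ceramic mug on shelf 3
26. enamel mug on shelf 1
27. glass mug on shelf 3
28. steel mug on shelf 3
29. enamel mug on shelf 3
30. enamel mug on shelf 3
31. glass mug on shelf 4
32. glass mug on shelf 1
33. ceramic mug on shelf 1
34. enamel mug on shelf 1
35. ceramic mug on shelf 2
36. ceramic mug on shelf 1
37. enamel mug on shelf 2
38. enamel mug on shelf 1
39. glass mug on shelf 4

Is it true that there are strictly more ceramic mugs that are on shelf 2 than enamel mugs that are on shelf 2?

False

ceramic mugs on shelf 2: 2.
enamel mugs on shelf 2: 2.
The claim requires 2 > 2, which does not hold.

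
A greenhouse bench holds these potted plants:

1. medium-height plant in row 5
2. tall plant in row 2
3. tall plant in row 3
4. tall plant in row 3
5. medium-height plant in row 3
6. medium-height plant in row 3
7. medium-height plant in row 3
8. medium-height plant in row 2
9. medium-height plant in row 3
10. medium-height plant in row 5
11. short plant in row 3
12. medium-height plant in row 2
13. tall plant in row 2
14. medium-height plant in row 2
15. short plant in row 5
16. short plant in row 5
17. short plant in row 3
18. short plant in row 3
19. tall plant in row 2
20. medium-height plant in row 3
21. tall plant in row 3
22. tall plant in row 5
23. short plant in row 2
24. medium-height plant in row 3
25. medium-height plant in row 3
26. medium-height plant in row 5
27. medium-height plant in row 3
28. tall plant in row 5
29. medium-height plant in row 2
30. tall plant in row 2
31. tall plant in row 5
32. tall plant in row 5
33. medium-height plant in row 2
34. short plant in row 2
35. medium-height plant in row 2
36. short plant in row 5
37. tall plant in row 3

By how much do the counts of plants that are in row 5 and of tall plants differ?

plants in row 5: 10. tall plants: 12.
|10 − 12| = 12 − 10 = 2.

2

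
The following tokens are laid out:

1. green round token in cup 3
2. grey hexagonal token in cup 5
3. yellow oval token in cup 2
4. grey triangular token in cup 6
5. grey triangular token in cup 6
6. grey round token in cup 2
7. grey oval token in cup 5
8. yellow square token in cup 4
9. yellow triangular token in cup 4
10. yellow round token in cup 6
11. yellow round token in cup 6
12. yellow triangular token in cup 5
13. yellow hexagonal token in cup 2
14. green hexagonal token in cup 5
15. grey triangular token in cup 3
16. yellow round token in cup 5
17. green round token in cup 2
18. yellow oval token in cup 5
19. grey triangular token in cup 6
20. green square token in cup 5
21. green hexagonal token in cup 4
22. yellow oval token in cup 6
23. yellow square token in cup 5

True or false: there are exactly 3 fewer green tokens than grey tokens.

There are 5 green tokens.
There are 7 grey tokens.
The claim requires 7 − 5 (= 2) to equal 3, which does not hold.

False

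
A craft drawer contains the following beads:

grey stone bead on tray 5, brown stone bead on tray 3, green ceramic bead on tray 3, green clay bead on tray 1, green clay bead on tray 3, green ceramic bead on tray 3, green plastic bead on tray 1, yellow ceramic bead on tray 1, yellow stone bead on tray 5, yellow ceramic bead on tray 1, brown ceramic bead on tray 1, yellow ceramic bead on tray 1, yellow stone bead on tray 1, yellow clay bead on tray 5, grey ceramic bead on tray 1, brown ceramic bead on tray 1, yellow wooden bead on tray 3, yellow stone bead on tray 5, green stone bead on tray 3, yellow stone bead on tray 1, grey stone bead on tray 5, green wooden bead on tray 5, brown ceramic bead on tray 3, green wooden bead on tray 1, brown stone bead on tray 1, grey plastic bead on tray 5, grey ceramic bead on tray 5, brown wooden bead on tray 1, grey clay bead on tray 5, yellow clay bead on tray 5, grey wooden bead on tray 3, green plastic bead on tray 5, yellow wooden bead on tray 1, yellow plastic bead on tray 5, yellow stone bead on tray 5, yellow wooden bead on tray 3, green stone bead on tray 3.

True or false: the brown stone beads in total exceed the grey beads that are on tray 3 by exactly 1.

There are 2 brown stone beads.
There is 1 grey bead on tray 3.
The claim requires 2 − 1 (= 1) to equal 1, which holds.

True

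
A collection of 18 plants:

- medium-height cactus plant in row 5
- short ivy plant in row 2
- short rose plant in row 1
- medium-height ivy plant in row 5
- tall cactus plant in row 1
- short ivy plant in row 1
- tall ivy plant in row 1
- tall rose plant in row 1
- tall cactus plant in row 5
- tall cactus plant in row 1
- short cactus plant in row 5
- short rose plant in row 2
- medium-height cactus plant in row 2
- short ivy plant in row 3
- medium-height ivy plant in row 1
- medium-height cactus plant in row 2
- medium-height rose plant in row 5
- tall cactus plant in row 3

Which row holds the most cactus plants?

Counts by row (restricted to cactus plants): row 5→3, row 1→2, row 2→2, row 3→1.
The maximum is 3, held uniquely by row 5.

row 5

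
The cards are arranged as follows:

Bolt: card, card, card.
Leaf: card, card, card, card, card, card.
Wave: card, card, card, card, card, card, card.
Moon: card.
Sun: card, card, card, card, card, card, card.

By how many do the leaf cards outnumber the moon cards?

5

leaf cards: 6.
moon cards: 1.
6 − 1 = 5.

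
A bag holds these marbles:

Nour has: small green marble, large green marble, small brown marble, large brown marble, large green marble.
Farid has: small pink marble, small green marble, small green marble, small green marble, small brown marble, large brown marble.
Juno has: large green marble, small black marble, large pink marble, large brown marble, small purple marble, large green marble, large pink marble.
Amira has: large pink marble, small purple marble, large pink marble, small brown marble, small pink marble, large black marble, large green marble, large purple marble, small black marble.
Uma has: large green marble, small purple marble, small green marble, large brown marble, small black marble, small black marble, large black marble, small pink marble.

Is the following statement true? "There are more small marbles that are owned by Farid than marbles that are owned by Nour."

small marbles owned by Farid: 5.
marbles owned by Nour: 5.
The claim requires 5 > 5, which does not hold.

False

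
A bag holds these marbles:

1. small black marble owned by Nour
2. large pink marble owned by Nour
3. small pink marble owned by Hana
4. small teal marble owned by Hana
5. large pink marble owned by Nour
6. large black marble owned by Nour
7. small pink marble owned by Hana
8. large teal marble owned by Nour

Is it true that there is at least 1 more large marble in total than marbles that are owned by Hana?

True

|large marbles| = 4.
|marbles owned by Hana| = 3.
The claim requires 4 − 3 = 1 ≥ 1, which holds.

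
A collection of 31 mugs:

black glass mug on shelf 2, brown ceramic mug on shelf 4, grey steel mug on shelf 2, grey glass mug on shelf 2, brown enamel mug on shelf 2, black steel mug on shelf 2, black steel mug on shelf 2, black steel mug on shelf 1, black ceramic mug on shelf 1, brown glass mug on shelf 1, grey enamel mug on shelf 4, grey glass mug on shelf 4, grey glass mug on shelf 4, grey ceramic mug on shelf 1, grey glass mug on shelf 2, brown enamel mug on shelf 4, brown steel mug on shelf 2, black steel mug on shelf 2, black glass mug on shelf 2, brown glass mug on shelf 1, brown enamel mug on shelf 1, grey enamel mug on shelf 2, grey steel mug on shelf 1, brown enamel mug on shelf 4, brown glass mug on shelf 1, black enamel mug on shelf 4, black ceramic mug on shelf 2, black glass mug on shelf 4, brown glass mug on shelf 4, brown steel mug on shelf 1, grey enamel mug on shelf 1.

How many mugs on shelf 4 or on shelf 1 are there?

19

on shelf 1: 10; on shelf 4: 9; together 10 + 9 = 19.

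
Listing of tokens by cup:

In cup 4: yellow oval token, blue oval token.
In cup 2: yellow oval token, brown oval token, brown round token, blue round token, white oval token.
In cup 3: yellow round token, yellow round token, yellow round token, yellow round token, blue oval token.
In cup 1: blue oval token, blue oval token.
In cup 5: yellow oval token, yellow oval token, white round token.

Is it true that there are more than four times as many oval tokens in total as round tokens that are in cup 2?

There are 10 oval tokens.
There are 2 round tokens in cup 2.
The claim requires 10 > 4 × 2 = 8, which holds.

True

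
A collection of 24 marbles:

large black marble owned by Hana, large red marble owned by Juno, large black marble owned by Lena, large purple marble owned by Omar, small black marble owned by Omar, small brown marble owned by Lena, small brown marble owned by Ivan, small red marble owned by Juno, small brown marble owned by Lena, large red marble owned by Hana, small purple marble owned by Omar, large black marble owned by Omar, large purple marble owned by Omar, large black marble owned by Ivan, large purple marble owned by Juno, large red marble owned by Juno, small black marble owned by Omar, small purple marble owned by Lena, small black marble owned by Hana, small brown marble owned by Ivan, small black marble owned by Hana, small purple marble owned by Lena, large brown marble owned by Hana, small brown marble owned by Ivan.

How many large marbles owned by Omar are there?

3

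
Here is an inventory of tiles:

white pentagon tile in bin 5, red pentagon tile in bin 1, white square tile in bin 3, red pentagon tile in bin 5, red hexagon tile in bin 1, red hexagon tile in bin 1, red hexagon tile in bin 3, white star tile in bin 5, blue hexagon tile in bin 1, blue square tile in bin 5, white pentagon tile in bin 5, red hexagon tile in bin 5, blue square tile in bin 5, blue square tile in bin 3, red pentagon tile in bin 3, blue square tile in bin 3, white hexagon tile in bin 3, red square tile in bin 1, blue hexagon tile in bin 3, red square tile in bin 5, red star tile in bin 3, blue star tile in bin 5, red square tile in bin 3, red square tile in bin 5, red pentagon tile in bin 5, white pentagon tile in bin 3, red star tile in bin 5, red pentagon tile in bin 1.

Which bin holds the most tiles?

Counts by bin: bin 5→12, bin 3→10, bin 1→6.
The maximum is 12, held uniquely by bin 5.

bin 5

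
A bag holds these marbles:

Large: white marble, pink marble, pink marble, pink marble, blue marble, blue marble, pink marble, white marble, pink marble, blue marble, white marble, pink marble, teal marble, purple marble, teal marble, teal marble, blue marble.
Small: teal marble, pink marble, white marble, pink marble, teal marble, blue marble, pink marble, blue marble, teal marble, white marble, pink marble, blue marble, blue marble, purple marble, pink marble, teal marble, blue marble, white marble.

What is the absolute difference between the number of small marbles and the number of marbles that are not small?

small marbles: 18. marbles that are not small: 17.
|18 − 17| = 18 − 17 = 1.

1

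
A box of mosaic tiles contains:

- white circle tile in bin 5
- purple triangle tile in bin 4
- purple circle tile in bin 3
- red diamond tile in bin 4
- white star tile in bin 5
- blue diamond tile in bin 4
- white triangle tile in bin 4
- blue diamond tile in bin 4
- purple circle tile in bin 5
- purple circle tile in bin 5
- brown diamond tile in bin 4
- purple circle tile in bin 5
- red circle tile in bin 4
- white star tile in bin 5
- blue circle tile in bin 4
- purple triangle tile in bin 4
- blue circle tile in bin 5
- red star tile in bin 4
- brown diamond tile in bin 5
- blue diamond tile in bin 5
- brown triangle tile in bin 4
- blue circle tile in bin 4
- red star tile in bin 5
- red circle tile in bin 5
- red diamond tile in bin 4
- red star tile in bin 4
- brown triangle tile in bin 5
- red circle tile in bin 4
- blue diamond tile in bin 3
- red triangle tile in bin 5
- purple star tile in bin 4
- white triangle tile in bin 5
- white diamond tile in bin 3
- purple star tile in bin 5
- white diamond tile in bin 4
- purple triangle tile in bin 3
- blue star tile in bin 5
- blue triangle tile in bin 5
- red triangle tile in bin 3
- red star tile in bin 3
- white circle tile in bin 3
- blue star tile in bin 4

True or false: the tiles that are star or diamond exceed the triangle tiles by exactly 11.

False

tiles that are star or diamond: 20.
triangle tiles: 10.
The claim requires 20 − 10 (= 10) to equal 11, which does not hold.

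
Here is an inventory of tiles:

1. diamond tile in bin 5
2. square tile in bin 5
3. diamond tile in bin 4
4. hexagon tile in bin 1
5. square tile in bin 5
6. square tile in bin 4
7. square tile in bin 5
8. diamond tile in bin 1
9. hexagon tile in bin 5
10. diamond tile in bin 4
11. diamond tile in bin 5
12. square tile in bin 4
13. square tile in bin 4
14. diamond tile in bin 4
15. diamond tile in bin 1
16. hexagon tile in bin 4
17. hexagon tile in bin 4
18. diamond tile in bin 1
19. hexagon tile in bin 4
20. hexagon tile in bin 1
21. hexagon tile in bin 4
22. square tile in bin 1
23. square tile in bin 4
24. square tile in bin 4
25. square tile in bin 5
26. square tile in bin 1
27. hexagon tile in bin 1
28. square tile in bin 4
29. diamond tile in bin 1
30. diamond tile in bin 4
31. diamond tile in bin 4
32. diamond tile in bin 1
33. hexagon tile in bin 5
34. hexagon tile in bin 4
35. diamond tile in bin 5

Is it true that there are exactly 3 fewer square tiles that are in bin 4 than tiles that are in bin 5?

True

square tiles in bin 4: 6.
tiles in bin 5: 9.
The claim requires 9 − 6 (= 3) to equal 3, which holds.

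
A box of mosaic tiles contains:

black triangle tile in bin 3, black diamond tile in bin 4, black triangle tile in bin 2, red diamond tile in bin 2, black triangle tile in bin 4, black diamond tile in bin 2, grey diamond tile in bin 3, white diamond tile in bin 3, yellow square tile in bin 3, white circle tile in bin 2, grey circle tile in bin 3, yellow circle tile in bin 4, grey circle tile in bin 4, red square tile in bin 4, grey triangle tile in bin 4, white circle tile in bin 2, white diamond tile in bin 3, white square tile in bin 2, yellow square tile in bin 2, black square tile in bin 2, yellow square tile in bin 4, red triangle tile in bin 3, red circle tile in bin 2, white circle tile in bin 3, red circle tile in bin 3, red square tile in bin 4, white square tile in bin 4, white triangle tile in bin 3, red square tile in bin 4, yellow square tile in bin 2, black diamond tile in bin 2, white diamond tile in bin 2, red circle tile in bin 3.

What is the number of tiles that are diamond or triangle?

diamond: 8; triangle: 6; together 8 + 6 = 14.

14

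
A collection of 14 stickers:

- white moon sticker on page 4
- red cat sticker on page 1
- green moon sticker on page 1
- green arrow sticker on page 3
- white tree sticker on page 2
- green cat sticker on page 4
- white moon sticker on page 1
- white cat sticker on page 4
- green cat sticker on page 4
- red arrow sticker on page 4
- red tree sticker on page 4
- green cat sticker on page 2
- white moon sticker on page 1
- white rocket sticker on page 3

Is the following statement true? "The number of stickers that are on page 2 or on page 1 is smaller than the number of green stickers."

|stickers on page 2 or on page 1| = 6.
|green stickers| = 5.
The claim requires 6 < 5, which does not hold.

False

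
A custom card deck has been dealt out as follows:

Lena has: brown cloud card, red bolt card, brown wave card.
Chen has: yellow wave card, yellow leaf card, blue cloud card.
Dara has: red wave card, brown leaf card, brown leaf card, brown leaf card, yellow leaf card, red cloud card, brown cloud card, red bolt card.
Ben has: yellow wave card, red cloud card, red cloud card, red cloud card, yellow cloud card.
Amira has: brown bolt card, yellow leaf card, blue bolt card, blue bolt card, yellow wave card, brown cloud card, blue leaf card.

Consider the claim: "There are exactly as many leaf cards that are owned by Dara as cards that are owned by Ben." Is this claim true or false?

|leaf cards owned by Dara| = 4.
|cards owned by Ben| = 5.
The claim requires 4 = 5, which does not hold.

False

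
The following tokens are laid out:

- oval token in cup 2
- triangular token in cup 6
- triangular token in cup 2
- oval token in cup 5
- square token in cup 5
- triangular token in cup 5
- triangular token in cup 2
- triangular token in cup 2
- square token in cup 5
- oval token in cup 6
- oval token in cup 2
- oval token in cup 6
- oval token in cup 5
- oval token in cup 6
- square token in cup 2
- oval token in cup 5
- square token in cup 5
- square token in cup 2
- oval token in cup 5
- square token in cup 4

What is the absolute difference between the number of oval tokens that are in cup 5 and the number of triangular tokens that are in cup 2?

oval tokens in cup 5: 4. triangular tokens in cup 2: 3.
|4 − 3| = 4 − 3 = 1.

1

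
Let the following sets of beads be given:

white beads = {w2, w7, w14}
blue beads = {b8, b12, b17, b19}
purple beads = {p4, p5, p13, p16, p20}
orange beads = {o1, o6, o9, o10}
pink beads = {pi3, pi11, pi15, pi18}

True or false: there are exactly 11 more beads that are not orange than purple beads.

True

|beads that are not orange| = 16.
|purple beads| = 5.
The claim requires 16 − 5 (= 11) to equal 11, which holds.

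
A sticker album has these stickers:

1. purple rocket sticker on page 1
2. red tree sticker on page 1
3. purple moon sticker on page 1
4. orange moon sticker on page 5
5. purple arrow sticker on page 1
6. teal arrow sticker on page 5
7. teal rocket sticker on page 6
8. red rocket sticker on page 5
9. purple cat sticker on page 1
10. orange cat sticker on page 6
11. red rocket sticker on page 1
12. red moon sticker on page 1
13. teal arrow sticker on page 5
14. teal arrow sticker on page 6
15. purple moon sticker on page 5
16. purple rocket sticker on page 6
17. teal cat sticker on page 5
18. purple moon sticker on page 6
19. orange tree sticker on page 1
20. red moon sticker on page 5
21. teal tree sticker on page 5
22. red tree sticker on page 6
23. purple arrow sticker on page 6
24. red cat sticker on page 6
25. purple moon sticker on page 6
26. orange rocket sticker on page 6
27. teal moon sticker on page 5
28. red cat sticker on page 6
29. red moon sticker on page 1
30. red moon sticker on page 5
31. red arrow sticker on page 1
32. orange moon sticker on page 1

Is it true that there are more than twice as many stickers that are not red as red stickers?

False

There are 21 stickers that are not red.
There are 11 red stickers.
The claim requires 21 > 2 × 11 = 22, which does not hold.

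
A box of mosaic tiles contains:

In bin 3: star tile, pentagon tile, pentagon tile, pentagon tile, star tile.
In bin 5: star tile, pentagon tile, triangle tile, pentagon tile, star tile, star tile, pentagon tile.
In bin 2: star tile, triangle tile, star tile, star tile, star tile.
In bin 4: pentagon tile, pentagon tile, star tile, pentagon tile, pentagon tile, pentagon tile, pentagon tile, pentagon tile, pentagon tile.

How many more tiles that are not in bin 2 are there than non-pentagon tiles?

9

tiles that are not in bin 2: 21.
non-pentagon tiles: 12.
21 − 12 = 9.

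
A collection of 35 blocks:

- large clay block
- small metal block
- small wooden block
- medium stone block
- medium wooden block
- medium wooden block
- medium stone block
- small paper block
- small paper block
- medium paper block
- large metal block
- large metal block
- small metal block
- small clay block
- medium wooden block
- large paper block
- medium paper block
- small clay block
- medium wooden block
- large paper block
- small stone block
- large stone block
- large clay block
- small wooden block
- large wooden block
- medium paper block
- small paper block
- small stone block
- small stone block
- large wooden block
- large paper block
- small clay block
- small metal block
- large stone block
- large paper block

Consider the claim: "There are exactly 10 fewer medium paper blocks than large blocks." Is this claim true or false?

medium paper blocks: 3.
large blocks: 12.
The claim requires 12 − 3 (= 9) to equal 10, which does not hold.

False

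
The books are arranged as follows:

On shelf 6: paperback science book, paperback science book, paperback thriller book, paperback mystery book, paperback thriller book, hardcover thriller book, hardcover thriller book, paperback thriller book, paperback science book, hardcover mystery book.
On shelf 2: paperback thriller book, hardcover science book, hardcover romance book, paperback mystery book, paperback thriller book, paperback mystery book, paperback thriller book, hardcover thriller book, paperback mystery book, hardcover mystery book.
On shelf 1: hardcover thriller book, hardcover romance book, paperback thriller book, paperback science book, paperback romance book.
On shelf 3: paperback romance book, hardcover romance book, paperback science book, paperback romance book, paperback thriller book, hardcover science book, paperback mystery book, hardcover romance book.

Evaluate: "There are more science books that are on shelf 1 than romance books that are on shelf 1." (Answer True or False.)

There is 1 science book on shelf 1.
There are 2 romance books on shelf 1.
The claim requires 1 > 2, which does not hold.

False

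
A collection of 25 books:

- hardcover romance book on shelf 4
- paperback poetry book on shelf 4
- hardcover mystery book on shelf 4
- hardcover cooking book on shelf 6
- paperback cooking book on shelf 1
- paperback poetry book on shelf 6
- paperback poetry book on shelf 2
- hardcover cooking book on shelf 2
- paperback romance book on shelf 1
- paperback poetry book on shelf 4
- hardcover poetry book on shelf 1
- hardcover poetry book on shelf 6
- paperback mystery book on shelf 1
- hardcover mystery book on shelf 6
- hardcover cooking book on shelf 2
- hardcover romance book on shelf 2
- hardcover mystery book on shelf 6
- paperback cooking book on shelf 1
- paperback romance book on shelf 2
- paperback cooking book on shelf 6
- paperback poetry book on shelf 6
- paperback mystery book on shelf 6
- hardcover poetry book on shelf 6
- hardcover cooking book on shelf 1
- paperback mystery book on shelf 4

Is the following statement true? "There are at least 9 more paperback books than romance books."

paperback books: 13.
romance books: 4.
The claim requires 13 − 4 = 9 ≥ 9, which holds.

True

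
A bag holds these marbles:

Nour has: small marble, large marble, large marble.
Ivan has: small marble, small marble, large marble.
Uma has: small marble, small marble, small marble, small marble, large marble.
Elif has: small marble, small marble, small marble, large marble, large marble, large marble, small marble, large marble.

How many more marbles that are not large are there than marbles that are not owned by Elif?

0

marbles that are not large: 11.
marbles that are not owned by Elif: 11.
11 − 11 = 0.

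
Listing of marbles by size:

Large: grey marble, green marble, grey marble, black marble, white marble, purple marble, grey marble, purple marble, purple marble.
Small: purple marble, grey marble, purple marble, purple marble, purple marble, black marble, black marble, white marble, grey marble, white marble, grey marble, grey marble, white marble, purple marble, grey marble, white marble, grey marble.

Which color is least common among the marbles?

Counts by color: grey 9, purple 8, white 5, black 3, green 1.
The minimum is 1, held uniquely by green.

green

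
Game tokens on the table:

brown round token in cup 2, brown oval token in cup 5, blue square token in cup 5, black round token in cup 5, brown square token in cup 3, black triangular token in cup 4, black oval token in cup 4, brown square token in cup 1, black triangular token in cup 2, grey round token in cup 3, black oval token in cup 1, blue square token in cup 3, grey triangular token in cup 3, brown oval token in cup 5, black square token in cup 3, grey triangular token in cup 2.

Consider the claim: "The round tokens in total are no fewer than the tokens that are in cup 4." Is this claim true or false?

|round tokens| = 3.
|tokens in cup 4| = 2.
The claim requires 3 ≥ 2, which holds.

True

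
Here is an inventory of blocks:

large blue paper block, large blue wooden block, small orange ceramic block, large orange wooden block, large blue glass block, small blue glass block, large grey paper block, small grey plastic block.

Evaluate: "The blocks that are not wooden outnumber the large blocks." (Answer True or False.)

True

blocks that are not wooden: 6.
large blocks: 5.
The claim requires 6 > 5, which holds.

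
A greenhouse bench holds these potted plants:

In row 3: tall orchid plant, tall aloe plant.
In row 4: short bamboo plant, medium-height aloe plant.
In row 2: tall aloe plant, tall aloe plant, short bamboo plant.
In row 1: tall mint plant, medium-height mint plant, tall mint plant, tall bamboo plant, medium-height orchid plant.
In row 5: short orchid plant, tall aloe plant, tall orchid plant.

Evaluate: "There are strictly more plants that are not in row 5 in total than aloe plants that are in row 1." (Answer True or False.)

There are 12 plants that are not in row 5.
There are 0 aloe plants in row 1.
The claim requires 12 > 0, which holds.

True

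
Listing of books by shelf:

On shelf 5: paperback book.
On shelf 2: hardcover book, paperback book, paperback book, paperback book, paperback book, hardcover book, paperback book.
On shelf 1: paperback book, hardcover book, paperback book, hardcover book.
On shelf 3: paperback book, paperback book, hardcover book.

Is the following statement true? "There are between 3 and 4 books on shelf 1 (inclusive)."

True

books on shelf 1: 4.
The claim requires 3 ≤ 4 ≤ 4, which holds.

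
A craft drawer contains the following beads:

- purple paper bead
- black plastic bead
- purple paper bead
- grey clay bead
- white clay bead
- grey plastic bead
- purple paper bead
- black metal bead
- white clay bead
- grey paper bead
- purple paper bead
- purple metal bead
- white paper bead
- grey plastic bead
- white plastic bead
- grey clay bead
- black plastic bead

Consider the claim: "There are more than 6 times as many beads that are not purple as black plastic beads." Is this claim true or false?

|beads that are not purple| = 12.
|black plastic beads| = 2.
The claim requires 12 > 6 × 2 = 12, which does not hold.

False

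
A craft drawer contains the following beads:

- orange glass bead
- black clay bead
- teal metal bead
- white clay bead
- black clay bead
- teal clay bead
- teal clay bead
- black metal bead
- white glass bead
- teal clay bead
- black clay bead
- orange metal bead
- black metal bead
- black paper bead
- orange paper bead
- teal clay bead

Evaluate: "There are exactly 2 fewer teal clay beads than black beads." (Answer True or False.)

True

|teal clay beads| = 4.
|black beads| = 6.
The claim requires 6 − 4 (= 2) to equal 2, which holds.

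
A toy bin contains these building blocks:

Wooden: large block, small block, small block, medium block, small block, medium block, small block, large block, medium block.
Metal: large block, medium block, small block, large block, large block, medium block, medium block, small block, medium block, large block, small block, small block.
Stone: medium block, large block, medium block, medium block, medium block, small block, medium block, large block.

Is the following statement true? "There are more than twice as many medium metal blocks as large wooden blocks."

|medium metal blocks| = 4.
|large wooden blocks| = 2.
The claim requires 4 > 2 × 2 = 4, which does not hold.

False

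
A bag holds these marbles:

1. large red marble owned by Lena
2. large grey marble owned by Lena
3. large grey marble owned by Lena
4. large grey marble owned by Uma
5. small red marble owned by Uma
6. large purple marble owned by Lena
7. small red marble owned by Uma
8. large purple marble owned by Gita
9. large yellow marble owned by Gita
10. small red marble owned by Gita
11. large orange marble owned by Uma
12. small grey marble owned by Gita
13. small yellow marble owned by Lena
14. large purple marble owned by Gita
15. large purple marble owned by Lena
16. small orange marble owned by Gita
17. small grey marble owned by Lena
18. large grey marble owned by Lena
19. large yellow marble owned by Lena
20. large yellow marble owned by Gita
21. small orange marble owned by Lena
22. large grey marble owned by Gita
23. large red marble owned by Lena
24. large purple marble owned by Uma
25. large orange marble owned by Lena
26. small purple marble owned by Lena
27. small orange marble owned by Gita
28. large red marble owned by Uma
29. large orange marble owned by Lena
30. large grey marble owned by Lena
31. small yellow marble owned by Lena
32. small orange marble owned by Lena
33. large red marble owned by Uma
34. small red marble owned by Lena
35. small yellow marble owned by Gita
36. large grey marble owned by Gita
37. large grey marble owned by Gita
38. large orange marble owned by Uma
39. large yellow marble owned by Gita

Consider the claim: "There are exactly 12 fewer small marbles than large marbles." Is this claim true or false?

There are 14 small marbles.
There are 25 large marbles.
The claim requires 25 − 14 (= 11) to equal 12, which does not hold.

False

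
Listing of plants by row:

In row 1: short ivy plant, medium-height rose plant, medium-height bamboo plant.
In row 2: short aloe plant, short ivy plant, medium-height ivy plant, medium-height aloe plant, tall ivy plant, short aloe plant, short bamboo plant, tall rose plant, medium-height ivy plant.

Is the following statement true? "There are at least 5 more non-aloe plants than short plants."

False

There are 9 non-aloe plants.
There are 5 short plants.
The claim requires 9 − 5 = 4 ≥ 5, which does not hold.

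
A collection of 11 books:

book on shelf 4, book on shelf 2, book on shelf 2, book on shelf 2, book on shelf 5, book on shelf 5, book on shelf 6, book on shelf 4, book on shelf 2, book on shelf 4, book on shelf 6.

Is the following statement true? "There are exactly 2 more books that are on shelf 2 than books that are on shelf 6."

True

|books on shelf 2| = 4.
|books on shelf 6| = 2.
The claim requires 4 − 2 (= 2) to equal 2, which holds.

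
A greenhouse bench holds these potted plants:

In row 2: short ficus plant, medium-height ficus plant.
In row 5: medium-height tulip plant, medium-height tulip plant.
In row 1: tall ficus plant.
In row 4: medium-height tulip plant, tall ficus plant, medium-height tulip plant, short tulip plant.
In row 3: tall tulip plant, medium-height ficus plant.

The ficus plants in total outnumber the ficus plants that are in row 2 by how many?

3

ficus plants: 5.
ficus plants in row 2: 2.
5 − 2 = 3.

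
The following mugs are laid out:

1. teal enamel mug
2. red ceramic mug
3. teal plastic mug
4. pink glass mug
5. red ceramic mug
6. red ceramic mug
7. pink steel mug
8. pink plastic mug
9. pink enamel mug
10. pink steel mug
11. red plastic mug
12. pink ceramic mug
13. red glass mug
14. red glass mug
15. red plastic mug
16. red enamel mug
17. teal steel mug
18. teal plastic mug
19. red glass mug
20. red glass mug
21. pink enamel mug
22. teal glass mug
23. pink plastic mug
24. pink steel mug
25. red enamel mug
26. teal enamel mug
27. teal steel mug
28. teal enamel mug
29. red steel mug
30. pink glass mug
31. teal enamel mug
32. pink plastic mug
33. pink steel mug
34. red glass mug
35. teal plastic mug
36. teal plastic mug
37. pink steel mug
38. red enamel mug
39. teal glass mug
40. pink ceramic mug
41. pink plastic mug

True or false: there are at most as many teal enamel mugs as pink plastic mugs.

teal enamel mugs: 4.
pink plastic mugs: 4.
The claim requires 4 ≤ 4, which holds.

True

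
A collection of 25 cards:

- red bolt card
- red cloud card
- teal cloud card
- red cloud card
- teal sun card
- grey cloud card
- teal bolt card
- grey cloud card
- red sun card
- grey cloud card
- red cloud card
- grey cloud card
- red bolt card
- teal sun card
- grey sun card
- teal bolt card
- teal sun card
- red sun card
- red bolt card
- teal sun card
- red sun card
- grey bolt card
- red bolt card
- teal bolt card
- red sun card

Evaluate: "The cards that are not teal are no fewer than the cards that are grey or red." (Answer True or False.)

cards that are not teal: 17.
cards that are grey or red: 17.
The claim requires 17 ≥ 17, which holds.

True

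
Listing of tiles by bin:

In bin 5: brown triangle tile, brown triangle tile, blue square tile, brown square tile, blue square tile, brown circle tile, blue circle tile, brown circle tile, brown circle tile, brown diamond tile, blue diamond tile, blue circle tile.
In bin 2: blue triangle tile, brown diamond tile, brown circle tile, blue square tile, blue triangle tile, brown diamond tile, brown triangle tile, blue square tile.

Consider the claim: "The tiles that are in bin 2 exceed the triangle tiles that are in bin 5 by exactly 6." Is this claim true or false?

There are 8 tiles in bin 2.
There are 2 triangle tiles in bin 5.
The claim requires 8 − 2 (= 6) to equal 6, which holds.

True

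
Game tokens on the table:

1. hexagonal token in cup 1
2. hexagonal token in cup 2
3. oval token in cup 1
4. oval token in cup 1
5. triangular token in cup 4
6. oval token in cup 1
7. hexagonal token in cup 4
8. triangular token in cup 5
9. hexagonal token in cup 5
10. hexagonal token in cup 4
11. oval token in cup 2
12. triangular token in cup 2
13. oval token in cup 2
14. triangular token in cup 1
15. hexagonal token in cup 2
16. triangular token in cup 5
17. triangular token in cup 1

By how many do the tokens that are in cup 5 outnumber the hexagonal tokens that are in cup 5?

2

tokens in cup 5: 3.
hexagonal tokens in cup 5: 1.
3 − 1 = 2.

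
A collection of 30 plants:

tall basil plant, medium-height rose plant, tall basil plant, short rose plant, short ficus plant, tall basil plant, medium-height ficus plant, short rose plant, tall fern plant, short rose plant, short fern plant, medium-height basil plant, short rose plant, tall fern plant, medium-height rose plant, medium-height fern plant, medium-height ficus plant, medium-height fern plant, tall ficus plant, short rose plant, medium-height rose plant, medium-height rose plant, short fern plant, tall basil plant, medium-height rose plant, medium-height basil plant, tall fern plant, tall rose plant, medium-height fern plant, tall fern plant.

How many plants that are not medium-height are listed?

Total plants: 30; with the excluded value: 12; remaining 30 − 12 = 18.

18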